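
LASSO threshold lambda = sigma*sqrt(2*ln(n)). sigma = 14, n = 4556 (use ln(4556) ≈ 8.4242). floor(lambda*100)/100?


ln(4556) ≈ 8.4242.
2*ln(n) ≈ 16.8484.
sqrt(2*ln(n)) ≈ sqrt(16.8484) ≈ 4.10468.
lambda ≈ 14*4.10468 = 57.46552.
floor(lambda*100)/100 = 57.46.

57.46


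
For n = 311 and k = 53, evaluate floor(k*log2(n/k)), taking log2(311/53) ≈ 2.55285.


log2(n/k) = log2(311/53) ≈ 2.55285.
k*log2(n/k) ≈ 53*2.55285 = 135.30105.
floor(135.30105) = 135.

135


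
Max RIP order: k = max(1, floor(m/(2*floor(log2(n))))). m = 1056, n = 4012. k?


floor(log2(4012)) = 11.
2*11 = 22.
m/(2*floor(log2(n))) = 1056/22 ≈ 48.0.
floor = 48.
k = max(1, 48) = 48.

48


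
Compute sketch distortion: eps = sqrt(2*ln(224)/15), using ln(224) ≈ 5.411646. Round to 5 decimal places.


ln(224) ≈ 5.411646.
2*ln(N)/m ≈ 2*5.411646/15 ≈ 0.7215528.
eps = sqrt(0.7215528) ≈ 0.8494426 ≈ 0.84944.

0.84944


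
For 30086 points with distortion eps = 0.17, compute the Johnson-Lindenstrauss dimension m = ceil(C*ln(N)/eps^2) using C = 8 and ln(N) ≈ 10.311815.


ln(30086) ≈ 10.311815.
eps^2 = 0.17^2 = 0.0289.
C*ln(N)/eps^2 ≈ 8*10.311815/0.0289 ≈ 2854.4817.
m = ceil(2854.4817) = 2855.

2855


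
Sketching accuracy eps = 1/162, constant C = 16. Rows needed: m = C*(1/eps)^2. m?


1/eps = 162.
(1/eps)^2 = 26244.
m = 16*26244 = 419904.

419904


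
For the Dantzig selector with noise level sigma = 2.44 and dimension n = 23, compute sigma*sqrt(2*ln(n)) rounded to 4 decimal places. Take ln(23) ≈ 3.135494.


ln(23) ≈ 3.135494.
2*ln(n) ≈ 6.270988.
sqrt(2*ln(n)) ≈ sqrt(6.270988) ≈ 2.504194.
threshold ≈ 2.44*2.504194 = 6.11023336 ≈ 6.1102.

6.1102


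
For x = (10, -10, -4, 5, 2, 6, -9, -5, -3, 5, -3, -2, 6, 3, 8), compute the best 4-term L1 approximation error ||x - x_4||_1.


Sorted |x_i| descending: [10, 10, 9, 8, 6, 6, 5, 5, 5, 4, 3, 3, 3, 2, 2]
Keep top 4: [10, 10, 9, 8]
Tail entries: [6, 6, 5, 5, 5, 4, 3, 3, 3, 2, 2]
L1 error = sum of tail = 44.

44


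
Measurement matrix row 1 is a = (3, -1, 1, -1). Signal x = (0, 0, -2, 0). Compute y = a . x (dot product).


Non-zero terms: ['1*-2']
Products: [-2]
y = sum = -2.

-2


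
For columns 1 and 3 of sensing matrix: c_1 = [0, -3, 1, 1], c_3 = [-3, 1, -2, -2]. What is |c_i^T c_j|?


Inner product: 0*-3 + -3*1 + 1*-2 + 1*-2
Products: [0, -3, -2, -2]
Sum = -7.
|dot| = 7.

7


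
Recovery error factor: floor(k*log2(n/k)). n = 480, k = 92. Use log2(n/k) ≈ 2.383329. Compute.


log2(n/k) = log2(480/92) ≈ 2.383329.
k*log2(n/k) ≈ 92*2.383329 = 219.266268.
floor(219.266268) = 219.

219


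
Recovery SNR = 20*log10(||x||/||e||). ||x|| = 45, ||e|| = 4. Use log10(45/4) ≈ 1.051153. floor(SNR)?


||x||/||e|| = 45/4.
log10(45/4) ≈ 1.051153.
20*log10(||x||/||e||) ≈ 20*1.051153 = 21.02306.
floor(21.02306) = 21.

21


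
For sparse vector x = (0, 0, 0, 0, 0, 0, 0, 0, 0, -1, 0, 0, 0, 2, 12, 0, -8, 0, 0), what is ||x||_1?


Non-zero entries: [(9, -1), (13, 2), (14, 12), (16, -8)]
Absolute values: [1, 2, 12, 8]
||x||_1 = sum = 23.

23


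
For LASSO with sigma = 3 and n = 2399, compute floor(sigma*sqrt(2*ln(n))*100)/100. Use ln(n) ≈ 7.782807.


ln(2399) ≈ 7.782807.
2*ln(n) ≈ 15.565614.
sqrt(2*ln(n)) ≈ sqrt(15.565614) ≈ 3.945328.
lambda ≈ 3*3.945328 = 11.835984.
floor(lambda*100)/100 = 11.83.

11.83


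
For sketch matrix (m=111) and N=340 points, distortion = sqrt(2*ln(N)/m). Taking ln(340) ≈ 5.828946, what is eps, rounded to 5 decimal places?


ln(340) ≈ 5.828946.
2*ln(N)/m ≈ 2*5.828946/111 ≈ 0.10502605.
eps = sqrt(0.10502605) ≈ 0.3240772 ≈ 0.32408.

0.32408


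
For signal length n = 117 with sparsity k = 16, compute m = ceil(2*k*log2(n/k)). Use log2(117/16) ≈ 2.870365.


log2(n/k) = log2(117/16) ≈ 2.870365.
2*k*log2(n/k) ≈ 2*16*2.870365 = 91.85168.
m = ceil(91.85168) = 92.

92


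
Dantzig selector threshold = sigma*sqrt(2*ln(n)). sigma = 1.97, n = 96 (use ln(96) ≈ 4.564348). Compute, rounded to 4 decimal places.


ln(96) ≈ 4.564348.
2*ln(n) ≈ 9.128696.
sqrt(2*ln(n)) ≈ sqrt(9.128696) ≈ 3.021373.
threshold ≈ 1.97*3.021373 = 5.95210481 ≈ 5.9521.

5.9521


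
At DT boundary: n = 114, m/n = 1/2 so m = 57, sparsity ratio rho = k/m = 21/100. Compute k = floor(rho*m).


m = 1/2*114 = 57.
rho = 21/100.
rho*m = 21/100*57 = 11.97.
k = floor(11.97) = 11.

11


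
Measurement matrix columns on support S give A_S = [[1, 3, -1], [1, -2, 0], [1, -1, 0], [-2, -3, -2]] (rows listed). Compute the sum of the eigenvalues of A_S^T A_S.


Sum of eigenvalues of A_S^T A_S = trace(A_S^T A_S) = sum of squared column norms of A_S.
A_S^T A_S diagonal: [7, 23, 5].
trace = 7 + 23 + 5 = 35.

35


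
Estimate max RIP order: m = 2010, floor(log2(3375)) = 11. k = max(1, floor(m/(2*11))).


floor(log2(3375)) = 11.
2*11 = 22.
m/(2*floor(log2(n))) = 2010/22 ≈ 91.3636.
floor = 91.
k = max(1, 91) = 91.

91


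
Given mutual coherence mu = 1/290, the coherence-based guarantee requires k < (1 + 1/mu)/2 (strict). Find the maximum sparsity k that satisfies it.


1/mu = 290.
1 + 1/mu = 291.
(1 + 1/mu)/2 = 145.5 is not an integer, so k_max = floor(145.5) = 145.

145


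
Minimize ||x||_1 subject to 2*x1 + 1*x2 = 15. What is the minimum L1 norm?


Axis intercepts:
  x1 = 15/2, x2 = 0: L1 = 15/2
  x1 = 0, x2 = 15: L1 = 15
x* = (15/2, 0)
||x*||_1 = 15/2.

15/2


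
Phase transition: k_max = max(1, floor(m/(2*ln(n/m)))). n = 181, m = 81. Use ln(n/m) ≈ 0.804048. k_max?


n/m = 181/81.
ln(n/m) ≈ 0.804048.
2*ln(n/m) ≈ 1.608096.
m/(2*ln(n/m)) ≈ 81/1.608096 ≈ 50.3701.
floor = 50.
k_max = max(1, 50) = 50.

50


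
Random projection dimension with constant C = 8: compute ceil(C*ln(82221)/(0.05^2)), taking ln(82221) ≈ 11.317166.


ln(82221) ≈ 11.317166.
eps^2 = 0.05^2 = 0.0025.
C*ln(N)/eps^2 ≈ 8*11.317166/0.0025 ≈ 36214.9312.
m = ceil(36214.9312) = 36215.

36215


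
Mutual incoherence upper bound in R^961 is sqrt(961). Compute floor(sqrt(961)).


31^2 = 961 <= 961 < 1024 = 32^2, so 31 <= sqrt(961) < 32.
floor(sqrt(961)) = 31.

31


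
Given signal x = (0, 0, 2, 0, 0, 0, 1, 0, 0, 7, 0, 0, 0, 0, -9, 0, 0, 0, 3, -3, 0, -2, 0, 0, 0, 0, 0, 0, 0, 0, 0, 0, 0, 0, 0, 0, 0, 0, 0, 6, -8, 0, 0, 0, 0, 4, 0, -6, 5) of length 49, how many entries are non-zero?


Non-zero positions: [2, 6, 9, 14, 18, 19, 21, 39, 40, 45, 47, 48].
Sparsity = 12.

12


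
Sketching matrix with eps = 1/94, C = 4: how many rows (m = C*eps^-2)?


1/eps = 94.
(1/eps)^2 = 8836.
m = 4*8836 = 35344.

35344


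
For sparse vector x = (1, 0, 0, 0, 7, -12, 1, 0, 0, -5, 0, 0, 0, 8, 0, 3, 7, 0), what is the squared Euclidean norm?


Non-zero entries: [(0, 1), (4, 7), (5, -12), (6, 1), (9, -5), (13, 8), (15, 3), (16, 7)]
Squares: [1, 49, 144, 1, 25, 64, 9, 49]
||x||_2^2 = sum = 342.

342


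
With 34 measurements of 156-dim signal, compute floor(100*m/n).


100*m/n = 100*34/156 ≈ 21.7949.
floor = 21.

21


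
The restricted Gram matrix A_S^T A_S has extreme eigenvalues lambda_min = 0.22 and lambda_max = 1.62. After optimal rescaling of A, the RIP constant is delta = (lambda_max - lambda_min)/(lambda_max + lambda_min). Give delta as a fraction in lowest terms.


lambda_max - lambda_min = 1.62 - 0.22 = 1.40.
lambda_max + lambda_min = 1.62 + 0.22 = 1.84.
delta = 1.40/1.84 = 140/184 = 35/46.

35/46


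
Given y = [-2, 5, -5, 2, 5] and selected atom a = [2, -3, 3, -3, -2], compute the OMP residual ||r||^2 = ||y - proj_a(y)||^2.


a^T a = 35.
a^T y = -50.
coeff = -50/35 = -10/7.
||r||^2 = 81/7.

81/7


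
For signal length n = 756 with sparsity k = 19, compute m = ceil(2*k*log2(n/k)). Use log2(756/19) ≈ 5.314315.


log2(n/k) = log2(756/19) ≈ 5.314315.
2*k*log2(n/k) ≈ 2*19*5.314315 = 201.94397.
m = ceil(201.94397) = 202.

202


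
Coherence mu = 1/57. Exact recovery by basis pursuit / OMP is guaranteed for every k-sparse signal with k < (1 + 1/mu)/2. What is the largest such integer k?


1/mu = 57.
1 + 1/mu = 58.
(1 + 1/mu)/2 = 29 is an integer and the inequality is strict, so k_max = 29 - 1 = 28.

28


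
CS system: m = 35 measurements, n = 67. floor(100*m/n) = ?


100*m/n = 100*35/67 ≈ 52.2388.
floor = 52.

52


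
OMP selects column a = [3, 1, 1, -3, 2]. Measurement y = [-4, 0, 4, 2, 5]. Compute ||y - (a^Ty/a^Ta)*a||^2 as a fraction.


a^T a = 24.
a^T y = -4.
coeff = -4/24 = -1/6.
||r||^2 = 181/3.

181/3


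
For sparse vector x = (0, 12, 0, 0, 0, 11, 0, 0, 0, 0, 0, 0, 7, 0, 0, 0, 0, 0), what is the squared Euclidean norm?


Non-zero entries: [(1, 12), (5, 11), (12, 7)]
Squares: [144, 121, 49]
||x||_2^2 = sum = 314.

314


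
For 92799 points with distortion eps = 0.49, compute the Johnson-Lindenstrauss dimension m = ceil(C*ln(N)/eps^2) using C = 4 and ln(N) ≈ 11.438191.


ln(92799) ≈ 11.438191.
eps^2 = 0.49^2 = 0.2401.
C*ln(N)/eps^2 ≈ 4*11.438191/0.2401 ≈ 190.5571.
m = ceil(190.5571) = 191.

191


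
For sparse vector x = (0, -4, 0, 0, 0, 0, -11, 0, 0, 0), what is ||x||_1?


Non-zero entries: [(1, -4), (6, -11)]
Absolute values: [4, 11]
||x||_1 = sum = 15.

15


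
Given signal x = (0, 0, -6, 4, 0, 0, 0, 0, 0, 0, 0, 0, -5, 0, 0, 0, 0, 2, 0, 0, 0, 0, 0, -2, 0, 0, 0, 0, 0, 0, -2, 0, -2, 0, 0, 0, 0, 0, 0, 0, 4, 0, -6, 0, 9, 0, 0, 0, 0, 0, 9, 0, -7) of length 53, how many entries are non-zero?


Non-zero positions: [2, 3, 12, 17, 23, 30, 32, 40, 42, 44, 50, 52].
Sparsity = 12.

12


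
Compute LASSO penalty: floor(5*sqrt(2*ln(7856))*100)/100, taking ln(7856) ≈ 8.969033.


ln(7856) ≈ 8.969033.
2*ln(n) ≈ 17.938066.
sqrt(2*ln(n)) ≈ sqrt(17.938066) ≈ 4.235335.
lambda ≈ 5*4.235335 = 21.176675.
floor(lambda*100)/100 = 21.17.

21.17


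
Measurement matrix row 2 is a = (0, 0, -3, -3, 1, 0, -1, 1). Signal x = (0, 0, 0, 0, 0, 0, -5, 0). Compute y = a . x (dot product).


Non-zero terms: ['-1*-5']
Products: [5]
y = sum = 5.

5


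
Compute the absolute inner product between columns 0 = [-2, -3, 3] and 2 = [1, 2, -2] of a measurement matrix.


Inner product: -2*1 + -3*2 + 3*-2
Products: [-2, -6, -6]
Sum = -14.
|dot| = 14.

14


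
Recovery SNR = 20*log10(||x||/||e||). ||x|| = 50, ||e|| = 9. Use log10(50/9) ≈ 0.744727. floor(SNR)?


||x||/||e|| = 50/9.
log10(50/9) ≈ 0.744727.
20*log10(||x||/||e||) ≈ 20*0.744727 = 14.89454.
floor(14.89454) = 14.

14


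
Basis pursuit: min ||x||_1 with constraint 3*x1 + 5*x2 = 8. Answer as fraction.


Axis intercepts:
  x1 = 8/3, x2 = 0: L1 = 8/3
  x1 = 0, x2 = 8/5: L1 = 8/5
x* = (0, 8/5)
||x*||_1 = 8/5.

8/5


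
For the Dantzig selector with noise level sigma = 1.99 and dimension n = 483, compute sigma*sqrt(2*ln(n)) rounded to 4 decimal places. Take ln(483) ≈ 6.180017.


ln(483) ≈ 6.180017.
2*ln(n) ≈ 12.360034.
sqrt(2*ln(n)) ≈ sqrt(12.360034) ≈ 3.515684.
threshold ≈ 1.99*3.515684 = 6.99621116 ≈ 6.9962.

6.9962


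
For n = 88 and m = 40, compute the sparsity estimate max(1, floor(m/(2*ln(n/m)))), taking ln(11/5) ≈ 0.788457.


n/m = 88/40 = 11/5.
ln(n/m) ≈ 0.788457.
2*ln(n/m) ≈ 1.576914.
m/(2*ln(n/m)) ≈ 40/1.576914 ≈ 25.366.
floor = 25.
k_max = max(1, 25) = 25.

25


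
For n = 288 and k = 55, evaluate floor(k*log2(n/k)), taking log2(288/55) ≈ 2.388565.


log2(n/k) = log2(288/55) ≈ 2.388565.
k*log2(n/k) ≈ 55*2.388565 = 131.371075.
floor(131.371075) = 131.

131


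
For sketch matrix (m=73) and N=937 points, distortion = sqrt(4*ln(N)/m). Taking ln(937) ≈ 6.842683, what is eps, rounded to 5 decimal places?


ln(937) ≈ 6.842683.
4*ln(N)/m ≈ 4*6.842683/73 ≈ 0.37494153.
eps = sqrt(0.37494153) ≈ 0.6123247 ≈ 0.61232.

0.61232


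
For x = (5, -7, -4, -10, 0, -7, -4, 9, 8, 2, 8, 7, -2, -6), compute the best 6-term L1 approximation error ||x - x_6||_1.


Sorted |x_i| descending: [10, 9, 8, 8, 7, 7, 7, 6, 5, 4, 4, 2, 2, 0]
Keep top 6: [10, 9, 8, 8, 7, 7]
Tail entries: [7, 6, 5, 4, 4, 2, 2, 0]
L1 error = sum of tail = 30.

30


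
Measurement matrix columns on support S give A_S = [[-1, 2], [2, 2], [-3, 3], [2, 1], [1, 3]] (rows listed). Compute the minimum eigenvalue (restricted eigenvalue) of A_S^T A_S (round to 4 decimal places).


A_S^T A_S = [[19, -2], [-2, 27]].
trace = 46.
det = 509.
disc = trace^2 - 4*det = 2116 - 4*509 = 80.
sqrt(80) ≈ 8.944272.
lam_min = (46 - sqrt(80))/2 ≈ (46 - 8.944272)/2 = 18.527864 ≈ 18.5279.

18.5279


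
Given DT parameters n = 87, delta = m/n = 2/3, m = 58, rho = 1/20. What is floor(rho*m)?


m = 2/3*87 = 58.
rho = 1/20.
rho*m = 1/20*58 = 2.9.
k = floor(2.9) = 2.

2


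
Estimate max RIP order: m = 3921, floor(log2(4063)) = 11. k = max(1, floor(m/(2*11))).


floor(log2(4063)) = 11.
2*11 = 22.
m/(2*floor(log2(n))) = 3921/22 ≈ 178.2273.
floor = 178.
k = max(1, 178) = 178.

178


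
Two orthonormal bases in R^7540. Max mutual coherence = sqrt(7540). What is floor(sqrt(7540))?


86^2 = 7396 <= 7540 < 7569 = 87^2, so 86 <= sqrt(7540) < 87.
floor(sqrt(7540)) = 86.

86


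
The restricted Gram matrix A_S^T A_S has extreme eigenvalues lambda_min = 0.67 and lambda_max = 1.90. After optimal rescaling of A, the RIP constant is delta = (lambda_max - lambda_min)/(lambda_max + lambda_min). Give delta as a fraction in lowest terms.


lambda_max - lambda_min = 1.90 - 0.67 = 1.23.
lambda_max + lambda_min = 1.90 + 0.67 = 2.57.
delta = 1.23/2.57 = 123/257.

123/257


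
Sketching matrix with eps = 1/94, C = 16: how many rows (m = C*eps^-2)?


1/eps = 94.
(1/eps)^2 = 8836.
m = 16*8836 = 141376.

141376


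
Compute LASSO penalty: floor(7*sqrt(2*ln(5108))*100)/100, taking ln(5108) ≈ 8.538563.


ln(5108) ≈ 8.538563.
2*ln(n) ≈ 17.077126.
sqrt(2*ln(n)) ≈ sqrt(17.077126) ≈ 4.132448.
lambda ≈ 7*4.132448 = 28.927136.
floor(lambda*100)/100 = 28.92.

28.92


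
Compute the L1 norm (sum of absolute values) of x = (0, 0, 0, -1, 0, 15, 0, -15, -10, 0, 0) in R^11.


Non-zero entries: [(3, -1), (5, 15), (7, -15), (8, -10)]
Absolute values: [1, 15, 15, 10]
||x||_1 = sum = 41.

41


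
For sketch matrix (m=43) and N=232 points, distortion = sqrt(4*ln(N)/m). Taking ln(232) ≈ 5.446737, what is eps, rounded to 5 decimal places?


ln(232) ≈ 5.446737.
4*ln(N)/m ≈ 4*5.446737/43 ≈ 0.50667321.
eps = sqrt(0.50667321) ≈ 0.7118098 ≈ 0.71181.

0.71181


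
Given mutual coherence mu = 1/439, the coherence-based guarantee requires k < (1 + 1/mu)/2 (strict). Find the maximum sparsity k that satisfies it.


1/mu = 439.
1 + 1/mu = 440.
(1 + 1/mu)/2 = 220 is an integer and the inequality is strict, so k_max = 220 - 1 = 219.

219


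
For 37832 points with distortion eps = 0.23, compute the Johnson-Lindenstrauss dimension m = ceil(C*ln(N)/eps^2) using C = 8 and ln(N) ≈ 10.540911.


ln(37832) ≈ 10.540911.
eps^2 = 0.23^2 = 0.0529.
C*ln(N)/eps^2 ≈ 8*10.540911/0.0529 ≈ 1594.0886.
m = ceil(1594.0886) = 1595.

1595


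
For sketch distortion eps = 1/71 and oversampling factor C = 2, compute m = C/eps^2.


1/eps = 71.
(1/eps)^2 = 5041.
m = 2*5041 = 10082.

10082


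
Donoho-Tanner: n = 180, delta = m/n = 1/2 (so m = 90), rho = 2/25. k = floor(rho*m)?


m = 1/2*180 = 90.
rho = 2/25.
rho*m = 2/25*90 = 7.2.
k = floor(7.2) = 7.

7


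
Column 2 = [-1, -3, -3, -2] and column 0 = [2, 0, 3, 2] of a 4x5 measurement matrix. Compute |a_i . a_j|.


Inner product: -1*2 + -3*0 + -3*3 + -2*2
Products: [-2, 0, -9, -4]
Sum = -15.
|dot| = 15.

15


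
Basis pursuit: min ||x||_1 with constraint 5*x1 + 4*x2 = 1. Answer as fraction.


Axis intercepts:
  x1 = 1/5, x2 = 0: L1 = 1/5
  x1 = 0, x2 = 1/4: L1 = 1/4
x* = (1/5, 0)
||x*||_1 = 1/5.

1/5


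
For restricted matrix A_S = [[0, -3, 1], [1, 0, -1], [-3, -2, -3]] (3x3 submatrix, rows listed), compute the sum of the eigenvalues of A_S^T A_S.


Sum of eigenvalues of A_S^T A_S = trace(A_S^T A_S) = sum of squared column norms of A_S.
A_S^T A_S diagonal: [10, 13, 11].
trace = 10 + 13 + 11 = 34.

34


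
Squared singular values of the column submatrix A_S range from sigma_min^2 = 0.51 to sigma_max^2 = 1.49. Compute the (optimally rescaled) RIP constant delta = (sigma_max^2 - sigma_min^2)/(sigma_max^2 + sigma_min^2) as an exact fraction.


lambda_max - lambda_min = 1.49 - 0.51 = 0.98.
lambda_max + lambda_min = 1.49 + 0.51 = 2.00.
delta = 0.98/2.00 = 98/200 = 49/100.

49/100


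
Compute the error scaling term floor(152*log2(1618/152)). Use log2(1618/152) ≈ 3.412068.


log2(n/k) = log2(1618/152) ≈ 3.412068.
k*log2(n/k) ≈ 152*3.412068 = 518.634336.
floor(518.634336) = 518.

518


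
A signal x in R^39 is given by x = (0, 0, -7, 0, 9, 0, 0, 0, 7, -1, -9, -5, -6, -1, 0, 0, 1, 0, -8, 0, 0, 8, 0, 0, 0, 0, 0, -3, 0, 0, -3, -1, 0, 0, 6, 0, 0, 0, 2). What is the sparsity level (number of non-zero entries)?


Non-zero positions: [2, 4, 8, 9, 10, 11, 12, 13, 16, 18, 21, 27, 30, 31, 34, 38].
Sparsity = 16.

16


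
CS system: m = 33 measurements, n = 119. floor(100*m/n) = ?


100*m/n = 100*33/119 ≈ 27.7311.
floor = 27.

27


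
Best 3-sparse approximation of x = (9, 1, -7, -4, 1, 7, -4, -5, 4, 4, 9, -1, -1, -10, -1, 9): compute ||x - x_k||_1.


Sorted |x_i| descending: [10, 9, 9, 9, 7, 7, 5, 4, 4, 4, 4, 1, 1, 1, 1, 1]
Keep top 3: [10, 9, 9]
Tail entries: [9, 7, 7, 5, 4, 4, 4, 4, 1, 1, 1, 1, 1]
L1 error = sum of tail = 49.

49


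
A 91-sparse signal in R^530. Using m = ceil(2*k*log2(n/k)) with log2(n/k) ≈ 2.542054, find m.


log2(n/k) = log2(530/91) ≈ 2.542054.
2*k*log2(n/k) ≈ 2*91*2.542054 = 462.653828.
m = ceil(462.653828) = 463.

463


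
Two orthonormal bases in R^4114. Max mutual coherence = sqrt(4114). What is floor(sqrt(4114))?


64^2 = 4096 <= 4114 < 4225 = 65^2, so 64 <= sqrt(4114) < 65.
floor(sqrt(4114)) = 64.

64


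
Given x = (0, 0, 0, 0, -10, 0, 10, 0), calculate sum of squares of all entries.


Non-zero entries: [(4, -10), (6, 10)]
Squares: [100, 100]
||x||_2^2 = sum = 200.

200


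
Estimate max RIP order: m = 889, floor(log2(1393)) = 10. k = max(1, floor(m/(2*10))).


floor(log2(1393)) = 10.
2*10 = 20.
m/(2*floor(log2(n))) = 889/20 ≈ 44.45.
floor = 44.
k = max(1, 44) = 44.

44


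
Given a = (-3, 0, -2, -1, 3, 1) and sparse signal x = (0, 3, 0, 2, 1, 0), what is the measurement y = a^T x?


Non-zero terms: ['0*3', '-1*2', '3*1']
Products: [0, -2, 3]
y = sum = 1.

1


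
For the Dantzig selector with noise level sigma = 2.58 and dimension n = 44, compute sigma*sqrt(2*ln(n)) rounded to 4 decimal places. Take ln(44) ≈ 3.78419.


ln(44) ≈ 3.78419.
2*ln(n) ≈ 7.56838.
sqrt(2*ln(n)) ≈ sqrt(7.56838) ≈ 2.751069.
threshold ≈ 2.58*2.751069 = 7.09775802 ≈ 7.0978.

7.0978


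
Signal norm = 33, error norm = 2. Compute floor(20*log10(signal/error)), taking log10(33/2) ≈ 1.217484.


||x||/||e|| = 33/2.
log10(33/2) ≈ 1.217484.
20*log10(||x||/||e||) ≈ 20*1.217484 = 24.34968.
floor(24.34968) = 24.

24


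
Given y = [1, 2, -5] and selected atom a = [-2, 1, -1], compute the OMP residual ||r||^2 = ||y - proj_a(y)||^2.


a^T a = 6.
a^T y = 5.
coeff = 5/6 = 5/6.
||r||^2 = 155/6.

155/6


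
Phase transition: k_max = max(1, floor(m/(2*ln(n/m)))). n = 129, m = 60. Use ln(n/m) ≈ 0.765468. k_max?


n/m = 129/60 = 43/20.
ln(n/m) ≈ 0.765468.
2*ln(n/m) ≈ 1.530936.
m/(2*ln(n/m)) ≈ 60/1.530936 ≈ 39.1917.
floor = 39.
k_max = max(1, 39) = 39.

39


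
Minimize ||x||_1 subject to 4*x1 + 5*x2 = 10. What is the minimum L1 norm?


Axis intercepts:
  x1 = 5/2, x2 = 0: L1 = 5/2
  x1 = 0, x2 = 2: L1 = 2
x* = (0, 2)
||x*||_1 = 2.

2


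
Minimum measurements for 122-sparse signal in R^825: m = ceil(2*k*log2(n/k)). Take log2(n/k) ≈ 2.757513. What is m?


log2(n/k) = log2(825/122) ≈ 2.757513.
2*k*log2(n/k) ≈ 2*122*2.757513 = 672.833172.
m = ceil(672.833172) = 673.

673


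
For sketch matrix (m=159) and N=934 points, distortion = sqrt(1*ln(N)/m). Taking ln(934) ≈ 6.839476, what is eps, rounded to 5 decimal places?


ln(934) ≈ 6.839476.
1*ln(N)/m ≈ 1*6.839476/159 ≈ 0.04301557.
eps = sqrt(0.04301557) ≈ 0.207402 ≈ 0.20740.

0.20740


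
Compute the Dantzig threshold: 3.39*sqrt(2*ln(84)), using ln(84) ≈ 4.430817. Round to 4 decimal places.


ln(84) ≈ 4.430817.
2*ln(n) ≈ 8.861634.
sqrt(2*ln(n)) ≈ sqrt(8.861634) ≈ 2.97685.
threshold ≈ 3.39*2.97685 = 10.0915215 ≈ 10.0915.

10.0915


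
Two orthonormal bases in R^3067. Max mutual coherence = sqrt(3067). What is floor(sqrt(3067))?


55^2 = 3025 <= 3067 < 3136 = 56^2, so 55 <= sqrt(3067) < 56.
floor(sqrt(3067)) = 55.

55


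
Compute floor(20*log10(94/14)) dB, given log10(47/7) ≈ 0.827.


||x||/||e|| = 94/14 = 47/7.
log10(47/7) ≈ 0.827.
20*log10(||x||/||e||) ≈ 20*0.827 = 16.54.
floor(16.54) = 16.

16


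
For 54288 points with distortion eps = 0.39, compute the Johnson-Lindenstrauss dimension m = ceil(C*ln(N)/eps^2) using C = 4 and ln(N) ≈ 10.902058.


ln(54288) ≈ 10.902058.
eps^2 = 0.39^2 = 0.1521.
C*ln(N)/eps^2 ≈ 4*10.902058/0.1521 ≈ 286.7076.
m = ceil(286.7076) = 287.

287


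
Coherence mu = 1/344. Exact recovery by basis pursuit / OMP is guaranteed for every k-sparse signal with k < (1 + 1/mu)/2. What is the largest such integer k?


1/mu = 344.
1 + 1/mu = 345.
(1 + 1/mu)/2 = 172.5 is not an integer, so k_max = floor(172.5) = 172.

172


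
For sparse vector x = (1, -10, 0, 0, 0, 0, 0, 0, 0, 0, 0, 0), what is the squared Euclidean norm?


Non-zero entries: [(0, 1), (1, -10)]
Squares: [1, 100]
||x||_2^2 = sum = 101.

101


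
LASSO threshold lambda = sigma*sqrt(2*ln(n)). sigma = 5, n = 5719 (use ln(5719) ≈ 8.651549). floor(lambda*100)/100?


ln(5719) ≈ 8.651549.
2*ln(n) ≈ 17.303098.
sqrt(2*ln(n)) ≈ sqrt(17.303098) ≈ 4.159699.
lambda ≈ 5*4.159699 = 20.798495.
floor(lambda*100)/100 = 20.79.

20.79


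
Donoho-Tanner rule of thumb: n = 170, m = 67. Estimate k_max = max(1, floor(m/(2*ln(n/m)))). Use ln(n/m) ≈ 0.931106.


n/m = 170/67.
ln(n/m) ≈ 0.931106.
2*ln(n/m) ≈ 1.862212.
m/(2*ln(n/m)) ≈ 67/1.862212 ≈ 35.9787.
floor = 35.
k_max = max(1, 35) = 35.

35


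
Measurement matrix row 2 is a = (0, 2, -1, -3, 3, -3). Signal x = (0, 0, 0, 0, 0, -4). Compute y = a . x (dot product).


Non-zero terms: ['-3*-4']
Products: [12]
y = sum = 12.

12


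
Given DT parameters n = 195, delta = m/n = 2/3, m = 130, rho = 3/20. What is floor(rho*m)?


m = 2/3*195 = 130.
rho = 3/20.
rho*m = 3/20*130 = 19.5.
k = floor(19.5) = 19.

19


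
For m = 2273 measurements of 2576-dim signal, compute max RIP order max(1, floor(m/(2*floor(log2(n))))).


floor(log2(2576)) = 11.
2*11 = 22.
m/(2*floor(log2(n))) = 2273/22 ≈ 103.3182.
floor = 103.
k = max(1, 103) = 103.

103


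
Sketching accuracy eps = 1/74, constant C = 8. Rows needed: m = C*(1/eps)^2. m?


1/eps = 74.
(1/eps)^2 = 5476.
m = 8*5476 = 43808.

43808


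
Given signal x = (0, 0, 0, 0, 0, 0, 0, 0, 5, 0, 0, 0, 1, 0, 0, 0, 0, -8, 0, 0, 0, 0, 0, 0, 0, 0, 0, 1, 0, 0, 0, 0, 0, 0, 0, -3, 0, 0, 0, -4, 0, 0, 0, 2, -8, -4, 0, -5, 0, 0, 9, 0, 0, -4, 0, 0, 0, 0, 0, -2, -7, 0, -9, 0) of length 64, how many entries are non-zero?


Non-zero positions: [8, 12, 17, 27, 35, 39, 43, 44, 45, 47, 50, 53, 59, 60, 62].
Sparsity = 15.

15


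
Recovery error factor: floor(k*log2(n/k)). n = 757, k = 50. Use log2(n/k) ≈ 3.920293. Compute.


log2(n/k) = log2(757/50) ≈ 3.920293.
k*log2(n/k) ≈ 50*3.920293 = 196.01465.
floor(196.01465) = 196.

196


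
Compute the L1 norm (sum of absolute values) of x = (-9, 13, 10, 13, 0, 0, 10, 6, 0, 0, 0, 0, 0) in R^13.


Non-zero entries: [(0, -9), (1, 13), (2, 10), (3, 13), (6, 10), (7, 6)]
Absolute values: [9, 13, 10, 13, 10, 6]
||x||_1 = sum = 61.

61


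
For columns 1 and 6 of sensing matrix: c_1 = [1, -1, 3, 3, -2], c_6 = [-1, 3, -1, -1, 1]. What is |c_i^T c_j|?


Inner product: 1*-1 + -1*3 + 3*-1 + 3*-1 + -2*1
Products: [-1, -3, -3, -3, -2]
Sum = -12.
|dot| = 12.

12


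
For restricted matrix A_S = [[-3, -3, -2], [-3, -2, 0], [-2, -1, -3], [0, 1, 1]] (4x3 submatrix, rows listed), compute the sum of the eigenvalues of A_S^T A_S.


Sum of eigenvalues of A_S^T A_S = trace(A_S^T A_S) = sum of squared column norms of A_S.
A_S^T A_S diagonal: [22, 15, 14].
trace = 22 + 15 + 14 = 51.

51


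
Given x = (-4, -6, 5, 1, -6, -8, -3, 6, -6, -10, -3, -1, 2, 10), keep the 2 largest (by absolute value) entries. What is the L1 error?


Sorted |x_i| descending: [10, 10, 8, 6, 6, 6, 6, 5, 4, 3, 3, 2, 1, 1]
Keep top 2: [10, 10]
Tail entries: [8, 6, 6, 6, 6, 5, 4, 3, 3, 2, 1, 1]
L1 error = sum of tail = 51.

51


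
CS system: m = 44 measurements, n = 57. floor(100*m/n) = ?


100*m/n = 100*44/57 ≈ 77.193.
floor = 77.

77


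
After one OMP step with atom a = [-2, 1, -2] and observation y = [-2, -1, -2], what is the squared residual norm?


a^T a = 9.
a^T y = 7.
coeff = 7/9 = 7/9.
||r||^2 = 32/9.

32/9


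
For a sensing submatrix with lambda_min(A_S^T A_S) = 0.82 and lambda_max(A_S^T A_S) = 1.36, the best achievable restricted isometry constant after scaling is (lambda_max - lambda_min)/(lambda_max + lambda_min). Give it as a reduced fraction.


lambda_max - lambda_min = 1.36 - 0.82 = 0.54.
lambda_max + lambda_min = 1.36 + 0.82 = 2.18.
delta = 0.54/2.18 = 54/218 = 27/109.

27/109


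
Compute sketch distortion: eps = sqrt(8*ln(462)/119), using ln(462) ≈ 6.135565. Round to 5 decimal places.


ln(462) ≈ 6.135565.
8*ln(N)/m ≈ 8*6.135565/119 ≈ 0.41247496.
eps = sqrt(0.41247496) ≈ 0.6422421 ≈ 0.64224.

0.64224


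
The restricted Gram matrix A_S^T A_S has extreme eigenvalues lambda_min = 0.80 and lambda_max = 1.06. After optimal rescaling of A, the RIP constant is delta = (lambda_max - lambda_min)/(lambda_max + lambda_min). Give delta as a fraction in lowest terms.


lambda_max - lambda_min = 1.06 - 0.80 = 0.26.
lambda_max + lambda_min = 1.06 + 0.80 = 1.86.
delta = 0.26/1.86 = 26/186 = 13/93.

13/93


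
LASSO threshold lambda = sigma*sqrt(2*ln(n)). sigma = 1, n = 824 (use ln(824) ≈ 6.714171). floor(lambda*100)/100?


ln(824) ≈ 6.714171.
2*ln(n) ≈ 13.428342.
sqrt(2*ln(n)) ≈ sqrt(13.428342) ≈ 3.66447.
lambda ≈ 1*3.66447 = 3.66447.
floor(lambda*100)/100 = 3.66.

3.66


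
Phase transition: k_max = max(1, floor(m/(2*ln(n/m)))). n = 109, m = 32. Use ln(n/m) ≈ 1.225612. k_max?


n/m = 109/32.
ln(n/m) ≈ 1.225612.
2*ln(n/m) ≈ 2.451224.
m/(2*ln(n/m)) ≈ 32/2.451224 ≈ 13.0547.
floor = 13.
k_max = max(1, 13) = 13.

13


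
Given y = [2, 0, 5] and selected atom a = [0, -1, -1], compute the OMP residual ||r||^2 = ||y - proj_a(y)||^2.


a^T a = 2.
a^T y = -5.
coeff = -5/2 = -5/2.
||r||^2 = 33/2.

33/2


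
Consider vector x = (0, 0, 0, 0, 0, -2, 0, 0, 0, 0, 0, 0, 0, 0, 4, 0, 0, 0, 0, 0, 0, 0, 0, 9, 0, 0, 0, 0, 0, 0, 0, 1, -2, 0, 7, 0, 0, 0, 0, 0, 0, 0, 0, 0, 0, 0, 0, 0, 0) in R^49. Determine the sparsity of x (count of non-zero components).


Non-zero positions: [5, 14, 23, 31, 32, 34].
Sparsity = 6.

6


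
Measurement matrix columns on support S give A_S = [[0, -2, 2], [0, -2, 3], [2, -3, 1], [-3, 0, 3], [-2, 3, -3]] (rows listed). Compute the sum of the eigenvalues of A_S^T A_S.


Sum of eigenvalues of A_S^T A_S = trace(A_S^T A_S) = sum of squared column norms of A_S.
A_S^T A_S diagonal: [17, 26, 32].
trace = 17 + 26 + 32 = 75.

75


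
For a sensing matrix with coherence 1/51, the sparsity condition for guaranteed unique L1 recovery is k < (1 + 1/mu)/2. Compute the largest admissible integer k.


1/mu = 51.
1 + 1/mu = 52.
(1 + 1/mu)/2 = 26 is an integer and the inequality is strict, so k_max = 26 - 1 = 25.

25


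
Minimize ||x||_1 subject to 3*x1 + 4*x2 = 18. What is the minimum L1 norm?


Axis intercepts:
  x1 = 6, x2 = 0: L1 = 6
  x1 = 0, x2 = 9/2: L1 = 9/2
x* = (0, 9/2)
||x*||_1 = 9/2.

9/2


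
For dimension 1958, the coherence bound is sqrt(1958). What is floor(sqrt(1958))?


44^2 = 1936 <= 1958 < 2025 = 45^2, so 44 <= sqrt(1958) < 45.
floor(sqrt(1958)) = 44.

44


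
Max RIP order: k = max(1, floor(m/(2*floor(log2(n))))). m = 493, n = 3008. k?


floor(log2(3008)) = 11.
2*11 = 22.
m/(2*floor(log2(n))) = 493/22 ≈ 22.4091.
floor = 22.
k = max(1, 22) = 22.

22


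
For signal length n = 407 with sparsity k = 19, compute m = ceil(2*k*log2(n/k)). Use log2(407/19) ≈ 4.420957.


log2(n/k) = log2(407/19) ≈ 4.420957.
2*k*log2(n/k) ≈ 2*19*4.420957 = 167.996366.
m = ceil(167.996366) = 168.

168


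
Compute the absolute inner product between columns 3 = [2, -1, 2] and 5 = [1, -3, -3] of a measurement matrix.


Inner product: 2*1 + -1*-3 + 2*-3
Products: [2, 3, -6]
Sum = -1.
|dot| = 1.

1


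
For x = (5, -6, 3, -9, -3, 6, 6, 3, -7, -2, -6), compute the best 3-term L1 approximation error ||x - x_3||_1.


Sorted |x_i| descending: [9, 7, 6, 6, 6, 6, 5, 3, 3, 3, 2]
Keep top 3: [9, 7, 6]
Tail entries: [6, 6, 6, 5, 3, 3, 3, 2]
L1 error = sum of tail = 34.

34


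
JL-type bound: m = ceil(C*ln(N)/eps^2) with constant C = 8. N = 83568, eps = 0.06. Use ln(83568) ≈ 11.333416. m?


ln(83568) ≈ 11.333416.
eps^2 = 0.06^2 = 0.0036.
C*ln(N)/eps^2 ≈ 8*11.333416/0.0036 ≈ 25185.3689.
m = ceil(25185.3689) = 25186.

25186


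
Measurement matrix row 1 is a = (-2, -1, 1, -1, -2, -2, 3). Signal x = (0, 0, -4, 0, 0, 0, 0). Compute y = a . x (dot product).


Non-zero terms: ['1*-4']
Products: [-4]
y = sum = -4.

-4


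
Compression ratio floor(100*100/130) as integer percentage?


100*m/n = 100*100/130 ≈ 76.9231.
floor = 76.

76


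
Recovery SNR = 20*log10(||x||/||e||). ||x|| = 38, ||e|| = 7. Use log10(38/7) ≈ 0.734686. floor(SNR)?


||x||/||e|| = 38/7.
log10(38/7) ≈ 0.734686.
20*log10(||x||/||e||) ≈ 20*0.734686 = 14.69372.
floor(14.69372) = 14.

14


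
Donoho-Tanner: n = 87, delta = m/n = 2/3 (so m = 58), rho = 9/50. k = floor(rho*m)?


m = 2/3*87 = 58.
rho = 9/50.
rho*m = 9/50*58 = 10.44.
k = floor(10.44) = 10.

10


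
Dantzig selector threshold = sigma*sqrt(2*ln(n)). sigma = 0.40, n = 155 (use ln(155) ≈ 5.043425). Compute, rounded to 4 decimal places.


ln(155) ≈ 5.043425.
2*ln(n) ≈ 10.08685.
sqrt(2*ln(n)) ≈ sqrt(10.08685) ≈ 3.17598.
threshold ≈ 0.40*3.17598 = 1.270392 ≈ 1.2704.

1.2704


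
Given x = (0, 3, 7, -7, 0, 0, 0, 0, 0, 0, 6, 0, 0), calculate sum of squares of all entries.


Non-zero entries: [(1, 3), (2, 7), (3, -7), (10, 6)]
Squares: [9, 49, 49, 36]
||x||_2^2 = sum = 143.

143


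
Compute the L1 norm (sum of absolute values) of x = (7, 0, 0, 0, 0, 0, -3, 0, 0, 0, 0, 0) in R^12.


Non-zero entries: [(0, 7), (6, -3)]
Absolute values: [7, 3]
||x||_1 = sum = 10.

10


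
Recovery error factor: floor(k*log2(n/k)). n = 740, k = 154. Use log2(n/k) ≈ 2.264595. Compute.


log2(n/k) = log2(740/154) ≈ 2.264595.
k*log2(n/k) ≈ 154*2.264595 = 348.74763.
floor(348.74763) = 348.

348


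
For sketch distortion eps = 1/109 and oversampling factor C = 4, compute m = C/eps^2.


1/eps = 109.
(1/eps)^2 = 11881.
m = 4*11881 = 47524.

47524


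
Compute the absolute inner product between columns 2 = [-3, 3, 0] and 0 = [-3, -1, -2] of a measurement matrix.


Inner product: -3*-3 + 3*-1 + 0*-2
Products: [9, -3, 0]
Sum = 6.
|dot| = 6.

6


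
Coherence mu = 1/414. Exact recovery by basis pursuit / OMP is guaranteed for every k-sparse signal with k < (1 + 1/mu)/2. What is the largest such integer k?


1/mu = 414.
1 + 1/mu = 415.
(1 + 1/mu)/2 = 207.5 is not an integer, so k_max = floor(207.5) = 207.

207


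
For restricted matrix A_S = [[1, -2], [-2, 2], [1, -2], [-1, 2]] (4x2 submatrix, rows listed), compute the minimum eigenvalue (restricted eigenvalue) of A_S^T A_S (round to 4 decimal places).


A_S^T A_S = [[7, -10], [-10, 16]].
trace = 23.
det = 12.
disc = trace^2 - 4*det = 529 - 4*12 = 481.
sqrt(481) ≈ 21.931712.
lam_min = (23 - sqrt(481))/2 ≈ (23 - 21.931712)/2 = 0.534144 ≈ 0.5341.

0.5341


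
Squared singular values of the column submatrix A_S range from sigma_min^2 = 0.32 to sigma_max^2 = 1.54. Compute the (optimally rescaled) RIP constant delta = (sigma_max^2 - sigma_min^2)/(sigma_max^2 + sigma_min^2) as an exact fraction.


lambda_max - lambda_min = 1.54 - 0.32 = 1.22.
lambda_max + lambda_min = 1.54 + 0.32 = 1.86.
delta = 1.22/1.86 = 122/186 = 61/93.

61/93


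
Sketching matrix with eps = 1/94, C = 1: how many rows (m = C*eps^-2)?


1/eps = 94.
(1/eps)^2 = 8836.
m = 1*8836 = 8836.

8836


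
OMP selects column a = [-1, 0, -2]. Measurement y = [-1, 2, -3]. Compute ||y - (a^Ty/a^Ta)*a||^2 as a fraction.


a^T a = 5.
a^T y = 7.
coeff = 7/5 = 7/5.
||r||^2 = 21/5.

21/5


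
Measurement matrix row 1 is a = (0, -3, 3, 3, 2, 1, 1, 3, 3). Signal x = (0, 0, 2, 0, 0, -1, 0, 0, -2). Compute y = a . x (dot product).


Non-zero terms: ['3*2', '1*-1', '3*-2']
Products: [6, -1, -6]
y = sum = -1.

-1


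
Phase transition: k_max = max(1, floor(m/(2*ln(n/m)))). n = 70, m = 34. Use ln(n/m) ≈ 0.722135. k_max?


n/m = 70/34 = 35/17.
ln(n/m) ≈ 0.722135.
2*ln(n/m) ≈ 1.44427.
m/(2*ln(n/m)) ≈ 34/1.44427 ≈ 23.5413.
floor = 23.
k_max = max(1, 23) = 23.

23


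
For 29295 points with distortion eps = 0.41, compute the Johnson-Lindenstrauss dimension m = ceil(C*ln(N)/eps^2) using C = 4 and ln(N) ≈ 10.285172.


ln(29295) ≈ 10.285172.
eps^2 = 0.41^2 = 0.1681.
C*ln(N)/eps^2 ≈ 4*10.285172/0.1681 ≈ 244.7394.
m = ceil(244.7394) = 245.

245


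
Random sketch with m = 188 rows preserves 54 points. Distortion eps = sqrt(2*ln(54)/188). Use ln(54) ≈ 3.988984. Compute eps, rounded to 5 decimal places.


ln(54) ≈ 3.988984.
2*ln(N)/m ≈ 2*3.988984/188 ≈ 0.042436.
eps = sqrt(0.042436) ≈ 0.206 ≈ 0.20600.

0.20600


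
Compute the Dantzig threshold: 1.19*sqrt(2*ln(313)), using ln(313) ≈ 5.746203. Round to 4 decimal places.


ln(313) ≈ 5.746203.
2*ln(n) ≈ 11.492406.
sqrt(2*ln(n)) ≈ sqrt(11.492406) ≈ 3.390045.
threshold ≈ 1.19*3.390045 = 4.03415355 ≈ 4.0342.

4.0342


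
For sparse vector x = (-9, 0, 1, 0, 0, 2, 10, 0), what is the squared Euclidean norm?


Non-zero entries: [(0, -9), (2, 1), (5, 2), (6, 10)]
Squares: [81, 1, 4, 100]
||x||_2^2 = sum = 186.

186


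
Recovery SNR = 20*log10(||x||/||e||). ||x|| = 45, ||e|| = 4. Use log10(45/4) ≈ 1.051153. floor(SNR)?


||x||/||e|| = 45/4.
log10(45/4) ≈ 1.051153.
20*log10(||x||/||e||) ≈ 20*1.051153 = 21.02306.
floor(21.02306) = 21.

21


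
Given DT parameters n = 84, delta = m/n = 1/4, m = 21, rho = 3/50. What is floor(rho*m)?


m = 1/4*84 = 21.
rho = 3/50.
rho*m = 3/50*21 = 1.26.
k = floor(1.26) = 1.

1


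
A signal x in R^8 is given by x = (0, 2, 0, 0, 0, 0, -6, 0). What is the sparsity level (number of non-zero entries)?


Non-zero positions: [1, 6].
Sparsity = 2.

2


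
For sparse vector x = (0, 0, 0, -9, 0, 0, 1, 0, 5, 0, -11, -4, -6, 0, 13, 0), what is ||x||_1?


Non-zero entries: [(3, -9), (6, 1), (8, 5), (10, -11), (11, -4), (12, -6), (14, 13)]
Absolute values: [9, 1, 5, 11, 4, 6, 13]
||x||_1 = sum = 49.

49


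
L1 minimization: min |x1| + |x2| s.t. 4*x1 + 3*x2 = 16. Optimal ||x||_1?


Axis intercepts:
  x1 = 4, x2 = 0: L1 = 4
  x1 = 0, x2 = 16/3: L1 = 16/3
x* = (4, 0)
||x*||_1 = 4.

4


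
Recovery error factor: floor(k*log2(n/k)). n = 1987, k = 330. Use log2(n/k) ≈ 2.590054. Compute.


log2(n/k) = log2(1987/330) ≈ 2.590054.
k*log2(n/k) ≈ 330*2.590054 = 854.71782.
floor(854.71782) = 854.

854


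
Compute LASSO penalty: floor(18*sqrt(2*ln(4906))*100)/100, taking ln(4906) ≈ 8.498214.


ln(4906) ≈ 8.498214.
2*ln(n) ≈ 16.996428.
sqrt(2*ln(n)) ≈ sqrt(16.996428) ≈ 4.122672.
lambda ≈ 18*4.122672 = 74.208096.
floor(lambda*100)/100 = 74.20.

74.20


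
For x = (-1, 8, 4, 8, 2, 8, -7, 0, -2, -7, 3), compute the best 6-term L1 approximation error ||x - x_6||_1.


Sorted |x_i| descending: [8, 8, 8, 7, 7, 4, 3, 2, 2, 1, 0]
Keep top 6: [8, 8, 8, 7, 7, 4]
Tail entries: [3, 2, 2, 1, 0]
L1 error = sum of tail = 8.

8


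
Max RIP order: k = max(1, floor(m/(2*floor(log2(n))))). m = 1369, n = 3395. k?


floor(log2(3395)) = 11.
2*11 = 22.
m/(2*floor(log2(n))) = 1369/22 ≈ 62.2273.
floor = 62.
k = max(1, 62) = 62.

62


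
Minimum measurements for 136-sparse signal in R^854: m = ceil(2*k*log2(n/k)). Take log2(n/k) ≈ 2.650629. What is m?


log2(n/k) = log2(854/136) ≈ 2.650629.
2*k*log2(n/k) ≈ 2*136*2.650629 = 720.971088.
m = ceil(720.971088) = 721.

721


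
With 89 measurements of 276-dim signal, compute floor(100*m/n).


100*m/n = 100*89/276 ≈ 32.2464.
floor = 32.

32


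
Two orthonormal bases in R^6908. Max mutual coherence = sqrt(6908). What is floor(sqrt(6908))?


83^2 = 6889 <= 6908 < 7056 = 84^2, so 83 <= sqrt(6908) < 84.
floor(sqrt(6908)) = 83.

83


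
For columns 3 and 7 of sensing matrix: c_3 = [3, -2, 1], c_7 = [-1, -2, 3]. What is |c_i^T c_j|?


Inner product: 3*-1 + -2*-2 + 1*3
Products: [-3, 4, 3]
Sum = 4.
|dot| = 4.

4


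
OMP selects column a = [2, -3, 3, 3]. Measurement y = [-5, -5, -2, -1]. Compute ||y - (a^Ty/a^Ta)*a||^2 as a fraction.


a^T a = 31.
a^T y = -4.
coeff = -4/31 = -4/31.
||r||^2 = 1689/31.

1689/31


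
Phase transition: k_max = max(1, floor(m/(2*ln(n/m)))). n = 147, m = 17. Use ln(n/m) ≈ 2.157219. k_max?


n/m = 147/17.
ln(n/m) ≈ 2.157219.
2*ln(n/m) ≈ 4.314438.
m/(2*ln(n/m)) ≈ 17/4.314438 ≈ 3.9403.
floor = 3.
k_max = max(1, 3) = 3.

3


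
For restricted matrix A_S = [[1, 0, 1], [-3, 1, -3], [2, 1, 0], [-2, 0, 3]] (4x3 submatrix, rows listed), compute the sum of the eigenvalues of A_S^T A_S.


Sum of eigenvalues of A_S^T A_S = trace(A_S^T A_S) = sum of squared column norms of A_S.
A_S^T A_S diagonal: [18, 2, 19].
trace = 18 + 2 + 19 = 39.

39


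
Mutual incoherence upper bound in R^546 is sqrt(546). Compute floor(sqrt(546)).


23^2 = 529 <= 546 < 576 = 24^2, so 23 <= sqrt(546) < 24.
floor(sqrt(546)) = 23.

23


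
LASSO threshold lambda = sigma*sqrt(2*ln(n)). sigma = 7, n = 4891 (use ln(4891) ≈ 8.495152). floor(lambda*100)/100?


ln(4891) ≈ 8.495152.
2*ln(n) ≈ 16.990304.
sqrt(2*ln(n)) ≈ sqrt(16.990304) ≈ 4.12193.
lambda ≈ 7*4.12193 = 28.85351.
floor(lambda*100)/100 = 28.85.

28.85


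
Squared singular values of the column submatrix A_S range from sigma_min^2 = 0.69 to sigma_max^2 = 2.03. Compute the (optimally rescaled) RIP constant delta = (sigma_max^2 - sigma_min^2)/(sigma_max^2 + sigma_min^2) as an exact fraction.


lambda_max - lambda_min = 2.03 - 0.69 = 1.34.
lambda_max + lambda_min = 2.03 + 0.69 = 2.72.
delta = 1.34/2.72 = 134/272 = 67/136.

67/136


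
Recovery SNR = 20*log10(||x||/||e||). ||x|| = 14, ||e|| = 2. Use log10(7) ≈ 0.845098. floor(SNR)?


||x||/||e|| = 14/2 = 7.
log10(7) ≈ 0.845098.
20*log10(||x||/||e||) ≈ 20*0.845098 = 16.90196.
floor(16.90196) = 16.

16


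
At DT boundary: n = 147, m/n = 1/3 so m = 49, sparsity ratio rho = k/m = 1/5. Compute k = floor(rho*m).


m = 1/3*147 = 49.
rho = 1/5.
rho*m = 1/5*49 = 9.8.
k = floor(9.8) = 9.

9


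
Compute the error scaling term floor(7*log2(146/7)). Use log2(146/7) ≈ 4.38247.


log2(n/k) = log2(146/7) ≈ 4.38247.
k*log2(n/k) ≈ 7*4.38247 = 30.67729.
floor(30.67729) = 30.

30


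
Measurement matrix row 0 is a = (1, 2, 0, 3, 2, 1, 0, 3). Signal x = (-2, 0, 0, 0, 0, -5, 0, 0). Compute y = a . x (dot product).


Non-zero terms: ['1*-2', '1*-5']
Products: [-2, -5]
y = sum = -7.

-7


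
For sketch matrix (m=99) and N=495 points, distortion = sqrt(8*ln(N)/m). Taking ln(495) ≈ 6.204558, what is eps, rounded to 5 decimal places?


ln(495) ≈ 6.204558.
8*ln(N)/m ≈ 8*6.204558/99 ≈ 0.50137842.
eps = sqrt(0.50137842) ≈ 0.7080808 ≈ 0.70808.

0.70808


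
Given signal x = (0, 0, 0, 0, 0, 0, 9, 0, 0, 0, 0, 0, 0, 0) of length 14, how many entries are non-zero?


Non-zero positions: [6].
Sparsity = 1.

1
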